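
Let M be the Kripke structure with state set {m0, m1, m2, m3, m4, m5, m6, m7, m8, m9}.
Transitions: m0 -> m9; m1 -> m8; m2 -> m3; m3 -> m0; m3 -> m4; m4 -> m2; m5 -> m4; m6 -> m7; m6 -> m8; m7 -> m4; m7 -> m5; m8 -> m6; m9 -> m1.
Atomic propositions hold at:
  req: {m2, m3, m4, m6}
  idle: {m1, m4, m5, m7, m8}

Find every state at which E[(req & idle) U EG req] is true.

Sat(req & idle) = {m4}
EG req: greatest fixpoint, start Z0 = {m2, m3, m4, m6}, keep only states in Sat with some successor in Z. Z1 = {m2, m3, m4}; fixed.
Sat(EG req) = {m2, m3, m4}
E[(req & idle) U EG req]: least fixpoint, start Z0 = Sat(EG req) = {m2, m3, m4}, add states in Sat(req & idle) with some successor in Z. Already a fixed point.
Sat(E[(req & idle) U EG req]) = {m2, m3, m4}

{m2, m3, m4}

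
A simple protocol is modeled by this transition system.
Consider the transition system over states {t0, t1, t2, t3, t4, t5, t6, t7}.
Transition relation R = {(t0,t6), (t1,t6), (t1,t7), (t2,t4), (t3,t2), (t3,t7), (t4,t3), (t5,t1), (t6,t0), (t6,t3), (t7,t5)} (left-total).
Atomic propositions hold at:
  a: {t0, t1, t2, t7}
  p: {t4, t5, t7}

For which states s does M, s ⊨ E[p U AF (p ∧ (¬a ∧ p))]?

Sat(¬a) = {t3, t4, t5, t6}
Sat(¬a ∧ p) = {t4, t5}
Sat(p ∧ (¬a ∧ p)) = {t4, t5}
AF (p ∧ (¬a ∧ p)): least fixpoint, start Z0 = {t4, t5}, add states with every successor in Z. Z1 = {t2, t4, t5, t7}; Z2 = {t2, t3, t4, t5, t7}; fixed.
Sat(AF (p ∧ (¬a ∧ p))) = {t2, t3, t4, t5, t7}
E[p U AF (p ∧ (¬a ∧ p))]: least fixpoint, start Z0 = Sat(AF (p ∧ (¬a ∧ p))) = {t2, t3, t4, t5, t7}, add states in Sat(p) with some successor in Z. Already a fixed point.
Sat(E[p U AF (p ∧ (¬a ∧ p))]) = {t2, t3, t4, t5, t7}

{t2, t3, t4, t5, t7}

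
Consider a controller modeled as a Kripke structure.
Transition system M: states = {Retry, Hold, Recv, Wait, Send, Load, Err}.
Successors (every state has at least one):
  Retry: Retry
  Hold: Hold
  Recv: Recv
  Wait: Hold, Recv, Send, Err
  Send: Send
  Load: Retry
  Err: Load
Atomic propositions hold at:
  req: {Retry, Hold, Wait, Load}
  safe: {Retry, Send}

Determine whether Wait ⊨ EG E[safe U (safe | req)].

Yes

Sat(safe | req) = {Retry, Hold, Wait, Send, Load}
E[safe U (safe | req)]: least fixpoint, start Z0 = Sat((safe | req)) = {Retry, Hold, Wait, Send, Load}, add states in Sat(safe) with some successor in Z. Already a fixed point.
Sat(E[safe U (safe | req)]) = {Retry, Hold, Wait, Send, Load}
EG E[safe U (safe | req)]: greatest fixpoint, start Z0 = {Retry, Hold, Wait, Send, Load}, keep only states in Sat with some successor in Z. Already a fixed point.
Sat(EG E[safe U (safe | req)]) = {Retry, Hold, Wait, Send, Load}
Wait ∈ Sat(EG E[safe U (safe | req)]) = {Retry, Hold, Wait, Send, Load}, so the formula holds at Wait.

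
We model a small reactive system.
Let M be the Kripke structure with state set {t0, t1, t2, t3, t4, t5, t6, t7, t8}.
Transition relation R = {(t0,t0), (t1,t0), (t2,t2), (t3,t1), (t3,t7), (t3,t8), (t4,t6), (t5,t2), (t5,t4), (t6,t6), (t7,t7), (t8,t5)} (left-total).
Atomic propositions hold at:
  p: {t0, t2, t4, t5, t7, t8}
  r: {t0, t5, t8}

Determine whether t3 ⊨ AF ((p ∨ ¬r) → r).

Sat(¬r) = {t1, t2, t3, t4, t6, t7}
Sat(p ∨ ¬r) = {t0, t1, t2, t3, t4, t5, t6, t7, t8}
Sat((p ∨ ¬r) → r) = {t0, t5, t8}
AF ((p ∨ ¬r) → r): least fixpoint, start Z0 = {t0, t5, t8}, add states with every successor in Z. Z1 = {t0, t1, t5, t8}; fixed.
Sat(AF ((p ∨ ¬r) → r)) = {t0, t1, t5, t8}
t3 ∉ Sat(AF ((p ∨ ¬r) → r)) = {t0, t1, t5, t8}, so the formula does not hold at t3.

No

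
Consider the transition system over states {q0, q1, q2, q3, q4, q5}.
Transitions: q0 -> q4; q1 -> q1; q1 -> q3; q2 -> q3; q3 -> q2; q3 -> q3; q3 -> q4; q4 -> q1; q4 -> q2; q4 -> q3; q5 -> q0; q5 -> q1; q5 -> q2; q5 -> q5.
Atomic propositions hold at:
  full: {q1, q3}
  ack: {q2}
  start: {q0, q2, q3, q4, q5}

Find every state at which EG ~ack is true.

{q0, q1, q3, q4, q5}

Sat(~ack) = {q0, q1, q3, q4, q5}
EG ~ack: greatest fixpoint, start Z0 = {q0, q1, q3, q4, q5}, keep only states in Sat with some successor in Z. Already a fixed point.
Sat(EG ~ack) = {q0, q1, q3, q4, q5}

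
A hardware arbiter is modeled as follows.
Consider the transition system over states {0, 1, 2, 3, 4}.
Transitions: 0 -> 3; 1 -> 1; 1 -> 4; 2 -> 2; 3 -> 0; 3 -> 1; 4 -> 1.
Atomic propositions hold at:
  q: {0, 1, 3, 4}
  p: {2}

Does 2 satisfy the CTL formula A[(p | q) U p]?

Sat(p | q) = {0, 1, 2, 3, 4}
A[(p | q) U p]: least fixpoint, start Z0 = Sat(p) = {2}, add states in Sat(p | q) with every successor in Z. Already a fixed point.
Sat(A[(p | q) U p]) = {2}
2 ∈ Sat(A[(p | q) U p]) = {2}, so the formula holds at 2.

Yes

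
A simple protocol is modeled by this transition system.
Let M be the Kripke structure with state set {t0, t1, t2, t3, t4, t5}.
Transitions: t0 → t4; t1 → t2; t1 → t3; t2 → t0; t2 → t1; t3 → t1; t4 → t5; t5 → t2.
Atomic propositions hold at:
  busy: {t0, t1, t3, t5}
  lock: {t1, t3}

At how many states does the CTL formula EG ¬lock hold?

Sat(¬lock) = {t0, t2, t4, t5}
EG ¬lock: greatest fixpoint, start Z0 = {t0, t2, t4, t5}, keep only states in Sat with some successor in Z. Already a fixed point.
Sat(EG ¬lock) = {t0, t2, t4, t5}
|Sat(EG ¬lock)| = |{t0, t2, t4, t5}| = 4.

4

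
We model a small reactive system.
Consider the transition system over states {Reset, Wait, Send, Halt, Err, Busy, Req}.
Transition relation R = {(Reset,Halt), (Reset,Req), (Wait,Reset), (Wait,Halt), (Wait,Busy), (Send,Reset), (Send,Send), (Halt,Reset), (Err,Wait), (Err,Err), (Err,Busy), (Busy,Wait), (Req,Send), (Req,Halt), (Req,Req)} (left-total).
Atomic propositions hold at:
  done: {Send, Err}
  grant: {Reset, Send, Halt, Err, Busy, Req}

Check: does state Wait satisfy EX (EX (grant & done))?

No

Sat(grant & done) = {Send, Err}
Sat(EX (grant & done)) = {s : some successor in {Send, Err}} = {Send, Err, Req}
Sat(EX (EX (grant & done))) = {s : some successor in {Send, Err, Req}} = {Reset, Send, Err, Req}
Wait ∉ Sat(EX (EX (grant & done))) = {Reset, Send, Err, Req}, so the formula does not hold at Wait.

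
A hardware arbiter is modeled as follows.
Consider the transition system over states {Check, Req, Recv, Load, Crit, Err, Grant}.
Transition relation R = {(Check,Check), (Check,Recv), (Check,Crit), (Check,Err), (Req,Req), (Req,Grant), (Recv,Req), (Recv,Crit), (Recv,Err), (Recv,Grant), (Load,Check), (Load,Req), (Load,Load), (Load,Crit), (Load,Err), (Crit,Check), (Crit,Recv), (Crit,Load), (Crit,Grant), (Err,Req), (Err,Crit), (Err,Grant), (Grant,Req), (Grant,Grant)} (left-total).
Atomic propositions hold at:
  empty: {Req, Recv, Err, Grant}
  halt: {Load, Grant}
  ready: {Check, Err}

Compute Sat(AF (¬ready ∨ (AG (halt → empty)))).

Sat(¬ready) = {Req, Recv, Load, Crit, Grant}
Sat(halt → empty) = {Check, Req, Recv, Crit, Err, Grant}
AG (halt → empty): greatest fixpoint, start Z0 = {Check, Req, Recv, Crit, Err, Grant}, keep only states in Sat with every successor in Z. Z1 = {Check, Req, Recv, Err, Grant}; Z2 = {Req, Grant}; fixed.
Sat(AG (halt → empty)) = {Req, Grant}
Sat(¬ready ∨ (AG (halt → empty))) = {Req, Recv, Load, Crit, Grant}
AF (¬ready ∨ (AG (halt → empty))): least fixpoint, start Z0 = {Req, Recv, Load, Crit, Grant}, add states with every successor in Z. Z1 = {Req, Recv, Load, Crit, Err, Grant}; fixed.
Sat(AF (¬ready ∨ (AG (halt → empty)))) = {Req, Recv, Load, Crit, Err, Grant}

{Req, Recv, Load, Crit, Err, Grant}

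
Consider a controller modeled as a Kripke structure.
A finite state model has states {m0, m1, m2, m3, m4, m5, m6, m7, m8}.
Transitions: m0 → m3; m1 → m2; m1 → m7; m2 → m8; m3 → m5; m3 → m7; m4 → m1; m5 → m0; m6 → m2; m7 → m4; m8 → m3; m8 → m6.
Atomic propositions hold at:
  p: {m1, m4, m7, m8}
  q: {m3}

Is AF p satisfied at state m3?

No

AF p: least fixpoint, start Z0 = {m1, m4, m7, m8}, add states with every successor in Z. Z1 = {m1, m2, m4, m7, m8}; Z2 = {m1, m2, m4, m6, m7, m8}; fixed.
Sat(AF p) = {m1, m2, m4, m6, m7, m8}
m3 ∉ Sat(AF p) = {m1, m2, m4, m6, m7, m8}, so the formula does not hold at m3.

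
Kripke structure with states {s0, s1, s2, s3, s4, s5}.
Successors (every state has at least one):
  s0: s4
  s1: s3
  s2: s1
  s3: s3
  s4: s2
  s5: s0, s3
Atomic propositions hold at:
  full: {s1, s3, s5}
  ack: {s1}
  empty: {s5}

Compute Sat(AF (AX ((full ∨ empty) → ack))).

Sat(full ∨ empty) = {s1, s3, s5}
Sat((full ∨ empty) → ack) = {s0, s1, s2, s4}
Sat(AX ((full ∨ empty) → ack)) = {s : every successor in {s0, s1, s2, s4}} = {s0, s2, s4}
AF (AX ((full ∨ empty) → ack)): least fixpoint, start Z0 = {s0, s2, s4}, add states with every successor in Z. Already a fixed point.
Sat(AF (AX ((full ∨ empty) → ack))) = {s0, s2, s4}

{s0, s2, s4}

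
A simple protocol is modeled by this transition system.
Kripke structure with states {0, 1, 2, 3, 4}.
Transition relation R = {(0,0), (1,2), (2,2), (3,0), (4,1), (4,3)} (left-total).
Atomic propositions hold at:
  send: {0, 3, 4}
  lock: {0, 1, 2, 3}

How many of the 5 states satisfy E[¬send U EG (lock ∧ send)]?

2

Sat(¬send) = {1, 2}
Sat(lock ∧ send) = {0, 3}
EG (lock ∧ send): greatest fixpoint, start Z0 = {0, 3}, keep only states in Sat with some successor in Z. Already a fixed point.
Sat(EG (lock ∧ send)) = {0, 3}
E[¬send U EG (lock ∧ send)]: least fixpoint, start Z0 = Sat(EG (lock ∧ send)) = {0, 3}, add states in Sat(¬send) with some successor in Z. Already a fixed point.
Sat(E[¬send U EG (lock ∧ send)]) = {0, 3}
|Sat(E[¬send U EG (lock ∧ send)])| = |{0, 3}| = 2.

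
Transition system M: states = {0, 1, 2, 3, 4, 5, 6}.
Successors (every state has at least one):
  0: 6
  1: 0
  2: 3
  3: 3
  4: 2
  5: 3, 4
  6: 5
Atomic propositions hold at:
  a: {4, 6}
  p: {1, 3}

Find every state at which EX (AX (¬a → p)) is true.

{1, 2, 3, 4, 5, 6}

Sat(¬a) = {0, 1, 2, 3, 5}
Sat(¬a → p) = {1, 3, 4, 6}
Sat(AX (¬a → p)) = {s : every successor in {1, 3, 4, 6}} = {0, 2, 3, 5}
Sat(EX (AX (¬a → p))) = {s : some successor in {0, 2, 3, 5}} = {1, 2, 3, 4, 5, 6}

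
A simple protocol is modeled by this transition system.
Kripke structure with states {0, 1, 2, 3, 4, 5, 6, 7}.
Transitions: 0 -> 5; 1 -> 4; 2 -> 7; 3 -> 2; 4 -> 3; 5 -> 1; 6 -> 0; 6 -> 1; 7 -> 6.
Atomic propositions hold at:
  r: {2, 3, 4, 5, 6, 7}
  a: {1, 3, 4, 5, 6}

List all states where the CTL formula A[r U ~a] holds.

Sat(~a) = {0, 2, 7}
A[r U ~a]: least fixpoint, start Z0 = Sat(~a) = {0, 2, 7}, add states in Sat(r) with every successor in Z. Z1 = {0, 2, 3, 7}; Z2 = {0, 2, 3, 4, 7}; fixed.
Sat(A[r U ~a]) = {0, 2, 3, 4, 7}

{0, 2, 3, 4, 7}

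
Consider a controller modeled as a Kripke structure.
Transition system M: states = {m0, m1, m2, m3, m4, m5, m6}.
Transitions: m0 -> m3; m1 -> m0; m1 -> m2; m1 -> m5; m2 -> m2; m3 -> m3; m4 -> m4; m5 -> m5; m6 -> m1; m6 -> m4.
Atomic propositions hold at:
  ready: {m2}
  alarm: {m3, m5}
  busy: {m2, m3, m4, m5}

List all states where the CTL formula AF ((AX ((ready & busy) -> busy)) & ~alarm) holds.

Sat(ready & busy) = {m2}
Sat((ready & busy) -> busy) = {m0, m1, m2, m3, m4, m5, m6}
Sat(AX ((ready & busy) -> busy)) = {s : every successor in {m0, m1, m2, m3, m4, m5, m6}} = {m0, m1, m2, m3, m4, m5, m6}
Sat(~alarm) = {m0, m1, m2, m4, m6}
Sat((AX ((ready & busy) -> busy)) & ~alarm) = {m0, m1, m2, m4, m6}
AF ((AX ((ready & busy) -> busy)) & ~alarm): least fixpoint, start Z0 = {m0, m1, m2, m4, m6}, add states with every successor in Z. Already a fixed point.
Sat(AF ((AX ((ready & busy) -> busy)) & ~alarm)) = {m0, m1, m2, m4, m6}

{m0, m1, m2, m4, m6}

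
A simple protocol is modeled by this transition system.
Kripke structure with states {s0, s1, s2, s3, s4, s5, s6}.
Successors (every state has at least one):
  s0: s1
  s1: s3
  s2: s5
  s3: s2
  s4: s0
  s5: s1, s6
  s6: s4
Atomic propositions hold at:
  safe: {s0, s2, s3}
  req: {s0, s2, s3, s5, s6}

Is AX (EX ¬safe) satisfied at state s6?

No

Sat(¬safe) = {s1, s4, s5, s6}
Sat(EX ¬safe) = {s : some successor in {s1, s4, s5, s6}} = {s0, s2, s5, s6}
Sat(AX (EX ¬safe)) = {s : every successor in {s0, s2, s5, s6}} = {s2, s3, s4}
s6 ∉ Sat(AX (EX ¬safe)) = {s2, s3, s4}, so the formula does not hold at s6.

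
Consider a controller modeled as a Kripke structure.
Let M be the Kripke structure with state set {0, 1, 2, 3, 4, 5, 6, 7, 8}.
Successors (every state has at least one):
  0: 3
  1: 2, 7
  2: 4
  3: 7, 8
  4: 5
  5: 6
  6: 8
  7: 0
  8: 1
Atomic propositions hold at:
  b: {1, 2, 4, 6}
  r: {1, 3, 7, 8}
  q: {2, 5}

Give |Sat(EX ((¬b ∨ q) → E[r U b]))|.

7

Sat(¬b) = {0, 3, 5, 7, 8}
Sat(¬b ∨ q) = {0, 2, 3, 5, 7, 8}
E[r U b]: least fixpoint, start Z0 = Sat(b) = {1, 2, 4, 6}, add states in Sat(r) with some successor in Z. Z1 = {1, 2, 4, 6, 8}; Z2 = {1, 2, 3, 4, 6, 8}; fixed.
Sat(E[r U b]) = {1, 2, 3, 4, 6, 8}
Sat((¬b ∨ q) → E[r U b]) = {1, 2, 3, 4, 6, 8}
Sat(EX ((¬b ∨ q) → E[r U b])) = {s : some successor in {1, 2, 3, 4, 6, 8}} = {0, 1, 2, 3, 5, 6, 8}
|Sat(EX ((¬b ∨ q) → E[r U b]))| = |{0, 1, 2, 3, 5, 6, 8}| = 7.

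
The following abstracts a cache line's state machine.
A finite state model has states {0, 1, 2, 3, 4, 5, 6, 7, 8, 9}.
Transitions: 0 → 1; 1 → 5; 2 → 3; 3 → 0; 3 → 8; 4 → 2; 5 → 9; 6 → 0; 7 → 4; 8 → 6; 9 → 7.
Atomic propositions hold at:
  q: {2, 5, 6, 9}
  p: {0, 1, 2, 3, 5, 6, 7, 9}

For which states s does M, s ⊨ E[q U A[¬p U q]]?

{2, 4, 5, 6, 8, 9}

Sat(¬p) = {4, 8}
A[¬p U q]: least fixpoint, start Z0 = Sat(q) = {2, 5, 6, 9}, add states in Sat(¬p) with every successor in Z. Z1 = {2, 4, 5, 6, 8, 9}; fixed.
Sat(A[¬p U q]) = {2, 4, 5, 6, 8, 9}
E[q U A[¬p U q]]: least fixpoint, start Z0 = Sat(A[¬p U q]) = {2, 4, 5, 6, 8, 9}, add states in Sat(q) with some successor in Z. Already a fixed point.
Sat(E[q U A[¬p U q]]) = {2, 4, 5, 6, 8, 9}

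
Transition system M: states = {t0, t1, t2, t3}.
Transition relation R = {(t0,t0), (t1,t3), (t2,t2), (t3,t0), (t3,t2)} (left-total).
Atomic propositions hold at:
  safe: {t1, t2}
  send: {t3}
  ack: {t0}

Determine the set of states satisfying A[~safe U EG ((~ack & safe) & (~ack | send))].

Sat(~safe) = {t0, t3}
Sat(~ack) = {t1, t2, t3}
Sat(~ack & safe) = {t1, t2}
Sat(~ack | send) = {t1, t2, t3}
Sat((~ack & safe) & (~ack | send)) = {t1, t2}
EG ((~ack & safe) & (~ack | send)): greatest fixpoint, start Z0 = {t1, t2}, keep only states in Sat with some successor in Z. Z1 = {t2}; fixed.
Sat(EG ((~ack & safe) & (~ack | send))) = {t2}
A[~safe U EG ((~ack & safe) & (~ack | send))]: least fixpoint, start Z0 = Sat(EG ((~ack & safe) & (~ack | send))) = {t2}, add states in Sat(~safe) with every successor in Z. Already a fixed point.
Sat(A[~safe U EG ((~ack & safe) & (~ack | send))]) = {t2}

{t2}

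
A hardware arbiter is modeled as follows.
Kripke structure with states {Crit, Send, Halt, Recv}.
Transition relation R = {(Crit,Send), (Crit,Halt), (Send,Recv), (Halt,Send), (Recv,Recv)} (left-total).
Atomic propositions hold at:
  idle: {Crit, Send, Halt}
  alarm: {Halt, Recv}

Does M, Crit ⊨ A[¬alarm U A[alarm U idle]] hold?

Sat(¬alarm) = {Crit, Send}
A[alarm U idle]: least fixpoint, start Z0 = Sat(idle) = {Crit, Send, Halt}, add states in Sat(alarm) with every successor in Z. Already a fixed point.
Sat(A[alarm U idle]) = {Crit, Send, Halt}
A[¬alarm U A[alarm U idle]]: least fixpoint, start Z0 = Sat(A[alarm U idle]) = {Crit, Send, Halt}, add states in Sat(¬alarm) with every successor in Z. Already a fixed point.
Sat(A[¬alarm U A[alarm U idle]]) = {Crit, Send, Halt}
Crit ∈ Sat(A[¬alarm U A[alarm U idle]]) = {Crit, Send, Halt}, so the formula holds at Crit.

Yes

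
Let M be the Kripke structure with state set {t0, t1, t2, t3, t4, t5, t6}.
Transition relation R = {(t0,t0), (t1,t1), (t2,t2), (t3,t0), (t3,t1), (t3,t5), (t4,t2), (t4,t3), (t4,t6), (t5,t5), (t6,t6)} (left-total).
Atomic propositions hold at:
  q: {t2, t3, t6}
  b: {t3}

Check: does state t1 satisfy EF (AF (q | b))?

No

Sat(q | b) = {t2, t3, t6}
AF (q | b): least fixpoint, start Z0 = {t2, t3, t6}, add states with every successor in Z. Z1 = {t2, t3, t4, t6}; fixed.
Sat(AF (q | b)) = {t2, t3, t4, t6}
EF (AF (q | b)): least fixpoint, start Z0 = {t2, t3, t4, t6}, add states with some successor in Z. Already a fixed point.
Sat(EF (AF (q | b))) = {t2, t3, t4, t6}
t1 ∉ Sat(EF (AF (q | b))) = {t2, t3, t4, t6}, so the formula does not hold at t1.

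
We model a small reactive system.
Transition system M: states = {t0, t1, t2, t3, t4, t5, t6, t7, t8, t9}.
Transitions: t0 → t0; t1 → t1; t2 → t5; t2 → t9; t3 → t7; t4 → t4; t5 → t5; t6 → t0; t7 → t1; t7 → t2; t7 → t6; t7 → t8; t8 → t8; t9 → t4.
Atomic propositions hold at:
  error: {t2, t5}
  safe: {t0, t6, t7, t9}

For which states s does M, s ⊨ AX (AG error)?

{t5}

AG error: greatest fixpoint, start Z0 = {t2, t5}, keep only states in Sat with every successor in Z. Z1 = {t5}; fixed.
Sat(AG error) = {t5}
Sat(AX (AG error)) = {s : every successor in {t5}} = {t5}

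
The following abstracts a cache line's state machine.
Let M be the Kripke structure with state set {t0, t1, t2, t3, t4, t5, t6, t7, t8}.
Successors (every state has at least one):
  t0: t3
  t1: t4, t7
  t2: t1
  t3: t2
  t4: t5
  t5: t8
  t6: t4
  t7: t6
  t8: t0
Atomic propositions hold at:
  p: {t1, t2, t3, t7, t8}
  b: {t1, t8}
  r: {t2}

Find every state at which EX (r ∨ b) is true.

{t2, t3, t5}

Sat(r ∨ b) = {t1, t2, t8}
Sat(EX (r ∨ b)) = {s : some successor in {t1, t2, t8}} = {t2, t3, t5}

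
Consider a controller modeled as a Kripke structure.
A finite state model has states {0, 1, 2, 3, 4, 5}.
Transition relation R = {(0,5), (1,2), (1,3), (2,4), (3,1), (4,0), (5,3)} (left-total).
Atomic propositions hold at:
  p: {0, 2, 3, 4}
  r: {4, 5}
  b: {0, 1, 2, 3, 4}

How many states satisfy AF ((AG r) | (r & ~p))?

4

AG r: greatest fixpoint, start Z0 = {4, 5}, keep only states in Sat with every successor in Z. Z1 = ∅; fixed.
Sat(AG r) = ∅
Sat(~p) = {1, 5}
Sat(r & ~p) = {5}
Sat((AG r) | (r & ~p)) = {5}
AF ((AG r) | (r & ~p)): least fixpoint, start Z0 = {5}, add states with every successor in Z. Z1 = {0, 5}; Z2 = {0, 4, 5}; Z3 = {0, 2, 4, 5}; fixed.
Sat(AF ((AG r) | (r & ~p))) = {0, 2, 4, 5}
|Sat(AF ((AG r) | (r & ~p)))| = |{0, 2, 4, 5}| = 4.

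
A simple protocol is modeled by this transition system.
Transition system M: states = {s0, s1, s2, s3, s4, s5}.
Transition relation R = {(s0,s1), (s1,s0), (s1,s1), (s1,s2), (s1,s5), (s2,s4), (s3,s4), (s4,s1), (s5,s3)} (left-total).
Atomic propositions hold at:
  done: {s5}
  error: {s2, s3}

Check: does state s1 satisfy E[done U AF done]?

AF done: least fixpoint, start Z0 = {s5}, add states with every successor in Z. Already a fixed point.
Sat(AF done) = {s5}
E[done U AF done]: least fixpoint, start Z0 = Sat(AF done) = {s5}, add states in Sat(done) with some successor in Z. Already a fixed point.
Sat(E[done U AF done]) = {s5}
s1 ∉ Sat(E[done U AF done]) = {s5}, so the formula does not hold at s1.

No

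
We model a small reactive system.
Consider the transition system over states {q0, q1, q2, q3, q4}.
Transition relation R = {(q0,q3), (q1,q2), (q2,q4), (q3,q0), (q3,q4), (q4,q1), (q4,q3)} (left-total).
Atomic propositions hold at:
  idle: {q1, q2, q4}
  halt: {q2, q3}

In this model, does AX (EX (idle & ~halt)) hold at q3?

Sat(~halt) = {q0, q1, q4}
Sat(idle & ~halt) = {q1, q4}
Sat(EX (idle & ~halt)) = {s : some successor in {q1, q4}} = {q2, q3, q4}
Sat(AX (EX (idle & ~halt))) = {s : every successor in {q2, q3, q4}} = {q0, q1, q2}
q3 ∉ Sat(AX (EX (idle & ~halt))) = {q0, q1, q2}, so the formula does not hold at q3.

No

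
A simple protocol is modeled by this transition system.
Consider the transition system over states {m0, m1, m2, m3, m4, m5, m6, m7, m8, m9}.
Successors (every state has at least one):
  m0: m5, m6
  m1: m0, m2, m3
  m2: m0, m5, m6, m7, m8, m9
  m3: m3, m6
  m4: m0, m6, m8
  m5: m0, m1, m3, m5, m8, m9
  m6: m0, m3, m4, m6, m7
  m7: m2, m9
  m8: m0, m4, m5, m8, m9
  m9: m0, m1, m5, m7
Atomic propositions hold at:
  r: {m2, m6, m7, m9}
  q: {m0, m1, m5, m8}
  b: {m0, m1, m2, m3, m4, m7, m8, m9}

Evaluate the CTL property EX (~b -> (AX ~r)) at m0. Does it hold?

No

Sat(~b) = {m5, m6}
Sat(~r) = {m0, m1, m3, m4, m5, m8}
Sat(AX ~r) = {s : every successor in {m0, m1, m3, m4, m5, m8}} = ∅
Sat(~b -> (AX ~r)) = {m0, m1, m2, m3, m4, m7, m8, m9}
Sat(EX (~b -> (AX ~r))) = {s : some successor in {m0, m1, m2, m3, m4, m7, m8, m9}} = {m1, m2, m3, m4, m5, m6, m7, m8, m9}
m0 ∉ Sat(EX (~b -> (AX ~r))) = {m1, m2, m3, m4, m5, m6, m7, m8, m9}, so the formula does not hold at m0.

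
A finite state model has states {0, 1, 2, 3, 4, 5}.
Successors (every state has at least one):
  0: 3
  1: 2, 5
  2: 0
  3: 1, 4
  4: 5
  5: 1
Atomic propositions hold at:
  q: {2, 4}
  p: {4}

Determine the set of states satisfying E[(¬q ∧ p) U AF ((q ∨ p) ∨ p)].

Sat(¬q) = {0, 1, 3, 5}
Sat(¬q ∧ p) = ∅
Sat(q ∨ p) = {2, 4}
Sat((q ∨ p) ∨ p) = {2, 4}
AF ((q ∨ p) ∨ p): least fixpoint, start Z0 = {2, 4}, add states with every successor in Z. Already a fixed point.
Sat(AF ((q ∨ p) ∨ p)) = {2, 4}
E[(¬q ∧ p) U AF ((q ∨ p) ∨ p)]: least fixpoint, start Z0 = Sat(AF ((q ∨ p) ∨ p)) = {2, 4}, add states in Sat(¬q ∧ p) with some successor in Z. Already a fixed point.
Sat(E[(¬q ∧ p) U AF ((q ∨ p) ∨ p)]) = {2, 4}

{2, 4}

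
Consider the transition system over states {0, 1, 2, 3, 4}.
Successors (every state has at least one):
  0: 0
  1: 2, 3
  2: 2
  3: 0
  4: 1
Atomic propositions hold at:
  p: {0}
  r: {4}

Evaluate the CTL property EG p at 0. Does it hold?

EG p: greatest fixpoint, start Z0 = {0}, keep only states in Sat with some successor in Z. Already a fixed point.
Sat(EG p) = {0}
0 ∈ Sat(EG p) = {0}, so the formula holds at 0.

Yes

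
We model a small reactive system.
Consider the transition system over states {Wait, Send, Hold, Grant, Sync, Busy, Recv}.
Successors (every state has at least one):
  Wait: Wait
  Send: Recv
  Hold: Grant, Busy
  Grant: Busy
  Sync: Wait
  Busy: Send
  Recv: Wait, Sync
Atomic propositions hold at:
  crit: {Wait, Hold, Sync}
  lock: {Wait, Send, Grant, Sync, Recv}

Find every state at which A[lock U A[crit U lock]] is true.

{Wait, Send, Grant, Sync, Recv}

A[crit U lock]: least fixpoint, start Z0 = Sat(lock) = {Wait, Send, Grant, Sync, Recv}, add states in Sat(crit) with every successor in Z. Already a fixed point.
Sat(A[crit U lock]) = {Wait, Send, Grant, Sync, Recv}
A[lock U A[crit U lock]]: least fixpoint, start Z0 = Sat(A[crit U lock]) = {Wait, Send, Grant, Sync, Recv}, add states in Sat(lock) with every successor in Z. Already a fixed point.
Sat(A[lock U A[crit U lock]]) = {Wait, Send, Grant, Sync, Recv}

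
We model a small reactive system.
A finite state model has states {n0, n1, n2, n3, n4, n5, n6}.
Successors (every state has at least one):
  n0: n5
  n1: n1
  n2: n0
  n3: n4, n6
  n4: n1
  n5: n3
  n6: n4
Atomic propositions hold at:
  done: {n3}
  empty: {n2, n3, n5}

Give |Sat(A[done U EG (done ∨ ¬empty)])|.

4

Sat(¬empty) = {n0, n1, n4, n6}
Sat(done ∨ ¬empty) = {n0, n1, n3, n4, n6}
EG (done ∨ ¬empty): greatest fixpoint, start Z0 = {n0, n1, n3, n4, n6}, keep only states in Sat with some successor in Z. Z1 = {n1, n3, n4, n6}; fixed.
Sat(EG (done ∨ ¬empty)) = {n1, n3, n4, n6}
A[done U EG (done ∨ ¬empty)]: least fixpoint, start Z0 = Sat(EG (done ∨ ¬empty)) = {n1, n3, n4, n6}, add states in Sat(done) with every successor in Z. Already a fixed point.
Sat(A[done U EG (done ∨ ¬empty)]) = {n1, n3, n4, n6}
|Sat(A[done U EG (done ∨ ¬empty)])| = |{n1, n3, n4, n6}| = 4.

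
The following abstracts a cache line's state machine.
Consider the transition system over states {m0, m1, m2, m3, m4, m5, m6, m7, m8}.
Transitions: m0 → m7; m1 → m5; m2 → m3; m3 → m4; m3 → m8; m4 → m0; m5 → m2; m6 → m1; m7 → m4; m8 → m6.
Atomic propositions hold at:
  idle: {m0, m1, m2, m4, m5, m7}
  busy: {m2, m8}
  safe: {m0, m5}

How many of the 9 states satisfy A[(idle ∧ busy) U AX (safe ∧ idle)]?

Sat(idle ∧ busy) = {m2}
Sat(safe ∧ idle) = {m0, m5}
Sat(AX (safe ∧ idle)) = {s : every successor in {m0, m5}} = {m1, m4}
A[(idle ∧ busy) U AX (safe ∧ idle)]: least fixpoint, start Z0 = Sat(AX (safe ∧ idle)) = {m1, m4}, add states in Sat(idle ∧ busy) with every successor in Z. Already a fixed point.
Sat(A[(idle ∧ busy) U AX (safe ∧ idle)]) = {m1, m4}
|Sat(A[(idle ∧ busy) U AX (safe ∧ idle)])| = |{m1, m4}| = 2.

2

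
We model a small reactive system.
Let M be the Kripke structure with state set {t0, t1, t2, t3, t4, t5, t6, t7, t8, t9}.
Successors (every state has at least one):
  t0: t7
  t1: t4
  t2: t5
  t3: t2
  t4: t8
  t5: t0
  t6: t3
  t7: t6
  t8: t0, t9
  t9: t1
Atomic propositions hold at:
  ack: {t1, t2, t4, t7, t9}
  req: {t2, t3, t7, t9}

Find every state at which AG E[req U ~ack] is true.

Sat(~ack) = {t0, t3, t5, t6, t8}
E[req U ~ack]: least fixpoint, start Z0 = Sat(~ack) = {t0, t3, t5, t6, t8}, add states in Sat(req) with some successor in Z. Z1 = {t0, t2, t3, t5, t6, t7, t8}; fixed.
Sat(E[req U ~ack]) = {t0, t2, t3, t5, t6, t7, t8}
AG E[req U ~ack]: greatest fixpoint, start Z0 = {t0, t2, t3, t5, t6, t7, t8}, keep only states in Sat with every successor in Z. Z1 = {t0, t2, t3, t5, t6, t7}; fixed.
Sat(AG E[req U ~ack]) = {t0, t2, t3, t5, t6, t7}

{t0, t2, t3, t5, t6, t7}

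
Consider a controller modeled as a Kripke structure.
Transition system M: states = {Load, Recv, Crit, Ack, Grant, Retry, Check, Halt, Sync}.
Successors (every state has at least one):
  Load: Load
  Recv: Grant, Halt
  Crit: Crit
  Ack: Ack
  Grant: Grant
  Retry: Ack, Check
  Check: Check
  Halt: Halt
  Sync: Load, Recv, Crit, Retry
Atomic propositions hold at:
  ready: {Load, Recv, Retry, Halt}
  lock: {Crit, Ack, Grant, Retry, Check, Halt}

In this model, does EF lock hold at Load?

No

EF lock: least fixpoint, start Z0 = {Crit, Ack, Grant, Retry, Check, Halt}, add states with some successor in Z. Z1 = {Recv, Crit, Ack, Grant, Retry, Check, Halt, Sync}; fixed.
Sat(EF lock) = {Recv, Crit, Ack, Grant, Retry, Check, Halt, Sync}
Load ∉ Sat(EF lock) = {Recv, Crit, Ack, Grant, Retry, Check, Halt, Sync}, so the formula does not hold at Load.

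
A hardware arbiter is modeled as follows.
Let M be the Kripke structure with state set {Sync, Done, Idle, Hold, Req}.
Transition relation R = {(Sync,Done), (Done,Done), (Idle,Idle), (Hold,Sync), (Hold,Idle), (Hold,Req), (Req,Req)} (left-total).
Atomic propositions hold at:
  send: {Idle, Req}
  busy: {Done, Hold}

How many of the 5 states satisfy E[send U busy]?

E[send U busy]: least fixpoint, start Z0 = Sat(busy) = {Done, Hold}, add states in Sat(send) with some successor in Z. Already a fixed point.
Sat(E[send U busy]) = {Done, Hold}
|Sat(E[send U busy])| = |{Done, Hold}| = 2.

2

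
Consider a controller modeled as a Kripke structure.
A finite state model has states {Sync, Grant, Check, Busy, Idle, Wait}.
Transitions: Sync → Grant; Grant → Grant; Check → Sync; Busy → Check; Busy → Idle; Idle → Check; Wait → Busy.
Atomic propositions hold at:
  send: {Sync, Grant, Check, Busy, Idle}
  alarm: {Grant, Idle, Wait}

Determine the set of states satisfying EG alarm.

EG alarm: greatest fixpoint, start Z0 = {Grant, Idle, Wait}, keep only states in Sat with some successor in Z. Z1 = {Grant}; fixed.
Sat(EG alarm) = {Grant}

{Grant}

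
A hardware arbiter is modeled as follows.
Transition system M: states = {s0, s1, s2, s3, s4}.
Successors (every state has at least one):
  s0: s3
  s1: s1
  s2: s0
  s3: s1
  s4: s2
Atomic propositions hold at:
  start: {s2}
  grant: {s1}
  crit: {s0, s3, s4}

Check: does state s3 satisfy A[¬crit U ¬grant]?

Sat(¬crit) = {s1, s2}
Sat(¬grant) = {s0, s2, s3, s4}
A[¬crit U ¬grant]: least fixpoint, start Z0 = Sat(¬grant) = {s0, s2, s3, s4}, add states in Sat(¬crit) with every successor in Z. Already a fixed point.
Sat(A[¬crit U ¬grant]) = {s0, s2, s3, s4}
s3 ∈ Sat(A[¬crit U ¬grant]) = {s0, s2, s3, s4}, so the formula holds at s3.

Yes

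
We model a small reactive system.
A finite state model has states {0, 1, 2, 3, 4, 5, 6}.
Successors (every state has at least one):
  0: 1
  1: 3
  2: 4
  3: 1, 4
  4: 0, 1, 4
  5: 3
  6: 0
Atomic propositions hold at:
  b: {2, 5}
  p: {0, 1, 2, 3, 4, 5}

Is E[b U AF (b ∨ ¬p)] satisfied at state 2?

Yes

Sat(¬p) = {6}
Sat(b ∨ ¬p) = {2, 5, 6}
AF (b ∨ ¬p): least fixpoint, start Z0 = {2, 5, 6}, add states with every successor in Z. Already a fixed point.
Sat(AF (b ∨ ¬p)) = {2, 5, 6}
E[b U AF (b ∨ ¬p)]: least fixpoint, start Z0 = Sat(AF (b ∨ ¬p)) = {2, 5, 6}, add states in Sat(b) with some successor in Z. Already a fixed point.
Sat(E[b U AF (b ∨ ¬p)]) = {2, 5, 6}
2 ∈ Sat(E[b U AF (b ∨ ¬p)]) = {2, 5, 6}, so the formula holds at 2.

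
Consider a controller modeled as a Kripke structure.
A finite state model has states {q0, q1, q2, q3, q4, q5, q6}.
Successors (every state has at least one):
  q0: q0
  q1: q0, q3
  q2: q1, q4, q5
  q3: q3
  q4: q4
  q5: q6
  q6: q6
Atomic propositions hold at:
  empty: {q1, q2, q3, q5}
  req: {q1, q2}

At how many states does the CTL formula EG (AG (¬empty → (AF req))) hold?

Sat(¬empty) = {q0, q4, q6}
AF req: least fixpoint, start Z0 = {q1, q2}, add states with every successor in Z. Already a fixed point.
Sat(AF req) = {q1, q2}
Sat(¬empty → (AF req)) = {q1, q2, q3, q5}
AG (¬empty → (AF req)): greatest fixpoint, start Z0 = {q1, q2, q3, q5}, keep only states in Sat with every successor in Z. Z1 = {q3}; fixed.
Sat(AG (¬empty → (AF req))) = {q3}
EG (AG (¬empty → (AF req))): greatest fixpoint, start Z0 = {q3}, keep only states in Sat with some successor in Z. Already a fixed point.
Sat(EG (AG (¬empty → (AF req)))) = {q3}
|Sat(EG (AG (¬empty → (AF req))))| = |{q3}| = 1.

1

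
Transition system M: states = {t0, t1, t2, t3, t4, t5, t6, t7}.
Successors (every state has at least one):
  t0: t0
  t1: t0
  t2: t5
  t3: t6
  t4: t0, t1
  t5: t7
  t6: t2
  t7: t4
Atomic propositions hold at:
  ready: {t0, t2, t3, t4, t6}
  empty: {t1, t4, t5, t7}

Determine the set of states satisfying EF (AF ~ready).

{t1, t2, t3, t4, t5, t6, t7}

Sat(~ready) = {t1, t5, t7}
AF ~ready: least fixpoint, start Z0 = {t1, t5, t7}, add states with every successor in Z. Z1 = {t1, t2, t5, t7}; Z2 = {t1, t2, t5, t6, t7}; Z3 = {t1, t2, t3, t5, t6, t7}; fixed.
Sat(AF ~ready) = {t1, t2, t3, t5, t6, t7}
EF (AF ~ready): least fixpoint, start Z0 = {t1, t2, t3, t5, t6, t7}, add states with some successor in Z. Z1 = {t1, t2, t3, t4, t5, t6, t7}; fixed.
Sat(EF (AF ~ready)) = {t1, t2, t3, t4, t5, t6, t7}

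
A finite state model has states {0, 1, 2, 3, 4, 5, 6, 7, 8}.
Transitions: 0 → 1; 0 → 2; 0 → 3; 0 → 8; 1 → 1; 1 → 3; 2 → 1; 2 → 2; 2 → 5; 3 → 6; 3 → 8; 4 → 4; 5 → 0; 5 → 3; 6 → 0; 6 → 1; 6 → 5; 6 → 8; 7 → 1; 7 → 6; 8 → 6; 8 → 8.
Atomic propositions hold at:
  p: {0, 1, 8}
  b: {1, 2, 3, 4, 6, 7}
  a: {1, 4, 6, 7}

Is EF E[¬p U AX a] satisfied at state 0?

Sat(¬p) = {2, 3, 4, 5, 6, 7}
Sat(AX a) = {s : every successor in {1, 4, 6, 7}} = {4, 7}
E[¬p U AX a]: least fixpoint, start Z0 = Sat(AX a) = {4, 7}, add states in Sat(¬p) with some successor in Z. Already a fixed point.
Sat(E[¬p U AX a]) = {4, 7}
EF E[¬p U AX a]: least fixpoint, start Z0 = {4, 7}, add states with some successor in Z. Already a fixed point.
Sat(EF E[¬p U AX a]) = {4, 7}
0 ∉ Sat(EF E[¬p U AX a]) = {4, 7}, so the formula does not hold at 0.

No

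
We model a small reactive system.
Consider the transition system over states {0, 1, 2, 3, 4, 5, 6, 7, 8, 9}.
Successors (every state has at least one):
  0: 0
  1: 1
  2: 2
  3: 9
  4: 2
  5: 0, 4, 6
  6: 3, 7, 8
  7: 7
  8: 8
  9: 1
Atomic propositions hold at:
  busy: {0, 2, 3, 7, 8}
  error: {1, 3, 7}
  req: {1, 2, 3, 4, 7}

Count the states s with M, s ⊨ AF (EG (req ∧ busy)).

3

Sat(req ∧ busy) = {2, 3, 7}
EG (req ∧ busy): greatest fixpoint, start Z0 = {2, 3, 7}, keep only states in Sat with some successor in Z. Z1 = {2, 7}; fixed.
Sat(EG (req ∧ busy)) = {2, 7}
AF (EG (req ∧ busy)): least fixpoint, start Z0 = {2, 7}, add states with every successor in Z. Z1 = {2, 4, 7}; fixed.
Sat(AF (EG (req ∧ busy))) = {2, 4, 7}
|Sat(AF (EG (req ∧ busy)))| = |{2, 4, 7}| = 3.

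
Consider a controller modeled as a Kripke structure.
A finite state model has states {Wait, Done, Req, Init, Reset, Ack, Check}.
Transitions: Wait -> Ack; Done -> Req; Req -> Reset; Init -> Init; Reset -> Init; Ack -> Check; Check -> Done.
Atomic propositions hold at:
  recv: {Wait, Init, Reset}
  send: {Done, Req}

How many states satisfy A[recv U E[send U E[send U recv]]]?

5

E[send U recv]: least fixpoint, start Z0 = Sat(recv) = {Wait, Init, Reset}, add states in Sat(send) with some successor in Z. Z1 = {Wait, Req, Init, Reset}; Z2 = {Wait, Done, Req, Init, Reset}; fixed.
Sat(E[send U recv]) = {Wait, Done, Req, Init, Reset}
E[send U E[send U recv]]: least fixpoint, start Z0 = Sat(E[send U recv]) = {Wait, Done, Req, Init, Reset}, add states in Sat(send) with some successor in Z. Already a fixed point.
Sat(E[send U E[send U recv]]) = {Wait, Done, Req, Init, Reset}
A[recv U E[send U E[send U recv]]]: least fixpoint, start Z0 = Sat(E[send U E[send U recv]]) = {Wait, Done, Req, Init, Reset}, add states in Sat(recv) with every successor in Z. Already a fixed point.
Sat(A[recv U E[send U E[send U recv]]]) = {Wait, Done, Req, Init, Reset}
|Sat(A[recv U E[send U E[send U recv]]])| = |{Wait, Done, Req, Init, Reset}| = 5.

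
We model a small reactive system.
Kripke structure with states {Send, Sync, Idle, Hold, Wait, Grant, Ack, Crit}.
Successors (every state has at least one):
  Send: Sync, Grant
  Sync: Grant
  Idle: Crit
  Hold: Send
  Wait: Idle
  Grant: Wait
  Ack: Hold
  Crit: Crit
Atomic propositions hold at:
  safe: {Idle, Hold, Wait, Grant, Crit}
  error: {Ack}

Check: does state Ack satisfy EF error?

EF error: least fixpoint, start Z0 = {Ack}, add states with some successor in Z. Already a fixed point.
Sat(EF error) = {Ack}
Ack ∈ Sat(EF error) = {Ack}, so the formula holds at Ack.

Yes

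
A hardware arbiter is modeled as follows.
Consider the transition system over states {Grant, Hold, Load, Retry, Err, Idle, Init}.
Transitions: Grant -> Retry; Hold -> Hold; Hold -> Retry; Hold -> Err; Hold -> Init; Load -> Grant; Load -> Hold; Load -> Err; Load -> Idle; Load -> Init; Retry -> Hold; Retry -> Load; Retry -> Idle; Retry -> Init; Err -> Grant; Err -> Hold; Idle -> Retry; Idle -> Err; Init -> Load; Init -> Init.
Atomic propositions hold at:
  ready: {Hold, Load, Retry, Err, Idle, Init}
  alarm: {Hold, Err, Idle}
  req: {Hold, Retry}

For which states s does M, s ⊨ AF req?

AF req: least fixpoint, start Z0 = {Hold, Retry}, add states with every successor in Z. Z1 = {Grant, Hold, Retry}; Z2 = {Grant, Hold, Retry, Err}; Z3 = {Grant, Hold, Retry, Err, Idle}; fixed.
Sat(AF req) = {Grant, Hold, Retry, Err, Idle}

{Grant, Hold, Retry, Err, Idle}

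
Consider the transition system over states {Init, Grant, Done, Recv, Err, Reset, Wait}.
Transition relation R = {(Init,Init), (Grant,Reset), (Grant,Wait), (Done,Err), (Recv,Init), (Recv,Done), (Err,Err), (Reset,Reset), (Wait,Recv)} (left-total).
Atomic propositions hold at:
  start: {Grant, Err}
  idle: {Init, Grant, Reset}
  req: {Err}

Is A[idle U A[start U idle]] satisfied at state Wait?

No

A[start U idle]: least fixpoint, start Z0 = Sat(idle) = {Init, Grant, Reset}, add states in Sat(start) with every successor in Z. Already a fixed point.
Sat(A[start U idle]) = {Init, Grant, Reset}
A[idle U A[start U idle]]: least fixpoint, start Z0 = Sat(A[start U idle]) = {Init, Grant, Reset}, add states in Sat(idle) with every successor in Z. Already a fixed point.
Sat(A[idle U A[start U idle]]) = {Init, Grant, Reset}
Wait ∉ Sat(A[idle U A[start U idle]]) = {Init, Grant, Reset}, so the formula does not hold at Wait.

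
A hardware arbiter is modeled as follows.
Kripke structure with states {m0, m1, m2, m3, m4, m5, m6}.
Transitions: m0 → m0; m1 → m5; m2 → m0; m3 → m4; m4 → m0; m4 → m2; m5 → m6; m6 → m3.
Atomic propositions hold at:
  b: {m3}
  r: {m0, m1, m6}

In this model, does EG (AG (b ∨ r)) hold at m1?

No

Sat(b ∨ r) = {m0, m1, m3, m6}
AG (b ∨ r): greatest fixpoint, start Z0 = {m0, m1, m3, m6}, keep only states in Sat with every successor in Z. Z1 = {m0, m6}; Z2 = {m0}; fixed.
Sat(AG (b ∨ r)) = {m0}
EG (AG (b ∨ r)): greatest fixpoint, start Z0 = {m0}, keep only states in Sat with some successor in Z. Already a fixed point.
Sat(EG (AG (b ∨ r))) = {m0}
m1 ∉ Sat(EG (AG (b ∨ r))) = {m0}, so the formula does not hold at m1.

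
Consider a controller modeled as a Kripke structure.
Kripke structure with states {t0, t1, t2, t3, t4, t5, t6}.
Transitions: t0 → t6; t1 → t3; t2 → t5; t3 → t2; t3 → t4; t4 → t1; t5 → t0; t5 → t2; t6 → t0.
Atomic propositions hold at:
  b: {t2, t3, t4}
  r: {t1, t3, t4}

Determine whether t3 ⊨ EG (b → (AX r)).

No

Sat(AX r) = {s : every successor in {t1, t3, t4}} = {t1, t4}
Sat(b → (AX r)) = {t0, t1, t4, t5, t6}
EG (b → (AX r)): greatest fixpoint, start Z0 = {t0, t1, t4, t5, t6}, keep only states in Sat with some successor in Z. Z1 = {t0, t4, t5, t6}; Z2 = {t0, t5, t6}; fixed.
Sat(EG (b → (AX r))) = {t0, t5, t6}
t3 ∉ Sat(EG (b → (AX r))) = {t0, t5, t6}, so the formula does not hold at t3.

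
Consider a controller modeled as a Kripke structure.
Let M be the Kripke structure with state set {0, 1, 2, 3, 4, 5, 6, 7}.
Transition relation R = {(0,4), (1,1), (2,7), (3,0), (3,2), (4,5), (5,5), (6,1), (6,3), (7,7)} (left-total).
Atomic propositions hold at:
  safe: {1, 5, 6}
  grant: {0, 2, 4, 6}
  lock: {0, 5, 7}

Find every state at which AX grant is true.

{0, 3}

Sat(AX grant) = {s : every successor in {0, 2, 4, 6}} = {0, 3}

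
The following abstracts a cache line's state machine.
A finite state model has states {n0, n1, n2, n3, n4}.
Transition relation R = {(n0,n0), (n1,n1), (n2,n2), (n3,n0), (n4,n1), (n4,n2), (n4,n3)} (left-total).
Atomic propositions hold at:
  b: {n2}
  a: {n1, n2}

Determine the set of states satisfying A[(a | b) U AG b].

{n2}

Sat(a | b) = {n1, n2}
AG b: greatest fixpoint, start Z0 = {n2}, keep only states in Sat with every successor in Z. Already a fixed point.
Sat(AG b) = {n2}
A[(a | b) U AG b]: least fixpoint, start Z0 = Sat(AG b) = {n2}, add states in Sat(a | b) with every successor in Z. Already a fixed point.
Sat(A[(a | b) U AG b]) = {n2}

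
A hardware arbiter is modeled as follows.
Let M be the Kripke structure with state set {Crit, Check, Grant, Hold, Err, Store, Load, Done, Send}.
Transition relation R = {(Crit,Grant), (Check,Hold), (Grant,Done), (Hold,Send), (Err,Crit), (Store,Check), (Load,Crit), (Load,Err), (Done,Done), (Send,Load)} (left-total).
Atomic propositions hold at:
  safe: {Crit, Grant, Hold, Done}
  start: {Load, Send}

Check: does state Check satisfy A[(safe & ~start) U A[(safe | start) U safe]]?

No

Sat(~start) = {Crit, Check, Grant, Hold, Err, Store, Done}
Sat(safe & ~start) = {Crit, Grant, Hold, Done}
Sat(safe | start) = {Crit, Grant, Hold, Load, Done, Send}
A[(safe | start) U safe]: least fixpoint, start Z0 = Sat(safe) = {Crit, Grant, Hold, Done}, add states in Sat(safe | start) with every successor in Z. Already a fixed point.
Sat(A[(safe | start) U safe]) = {Crit, Grant, Hold, Done}
A[(safe & ~start) U A[(safe | start) U safe]]: least fixpoint, start Z0 = Sat(A[(safe | start) U safe]) = {Crit, Grant, Hold, Done}, add states in Sat(safe & ~start) with every successor in Z. Already a fixed point.
Sat(A[(safe & ~start) U A[(safe | start) U safe]]) = {Crit, Grant, Hold, Done}
Check ∉ Sat(A[(safe & ~start) U A[(safe | start) U safe]]) = {Crit, Grant, Hold, Done}, so the formula does not hold at Check.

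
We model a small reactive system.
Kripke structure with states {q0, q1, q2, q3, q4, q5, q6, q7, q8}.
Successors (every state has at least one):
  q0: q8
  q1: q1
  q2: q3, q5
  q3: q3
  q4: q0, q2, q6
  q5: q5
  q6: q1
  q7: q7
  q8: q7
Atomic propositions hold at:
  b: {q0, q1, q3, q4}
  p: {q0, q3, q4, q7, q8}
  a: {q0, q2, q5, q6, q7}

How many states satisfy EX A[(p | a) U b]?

Sat(p | a) = {q0, q2, q3, q4, q5, q6, q7, q8}
A[(p | a) U b]: least fixpoint, start Z0 = Sat(b) = {q0, q1, q3, q4}, add states in Sat(p | a) with every successor in Z. Z1 = {q0, q1, q3, q4, q6}; fixed.
Sat(A[(p | a) U b]) = {q0, q1, q3, q4, q6}
Sat(EX A[(p | a) U b]) = {s : some successor in {q0, q1, q3, q4, q6}} = {q1, q2, q3, q4, q6}
|Sat(EX A[(p | a) U b])| = |{q1, q2, q3, q4, q6}| = 5.

5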